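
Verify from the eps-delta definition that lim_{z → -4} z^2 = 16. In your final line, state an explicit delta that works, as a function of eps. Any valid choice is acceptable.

delta = min(1, eps/9)

Suppose eps > 0. We seek delta > 0 with 0 < |z + 4| < delta ⇒ |z^2 − 16| < eps.
Factor: z^2 − 16 = (z + 4)(z - 4), so |z^2 − 16| = |z + 4|·|z - 4|.
Impose delta ≤ 1 so that |z| < 5; then |z - 4| ≤ 9.
Hence |z^2 − 16| ≤ 9|z + 4|, which is < eps once |z + 4| < eps/9.
Take delta = min(1, eps/9). If 0 < |z + 4| < delta then both bounds hold and |z^2 − 16| ≤ 9|z + 4| < 9·(eps/9) = eps.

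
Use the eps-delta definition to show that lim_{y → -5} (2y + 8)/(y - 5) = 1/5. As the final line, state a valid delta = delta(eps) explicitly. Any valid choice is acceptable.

delta = min(5, (25/9)eps)

Let eps > 0. We want delta > 0 with 0 < |y + 5| < delta ⇒ |(2y + 8)/(y - 5) − (1/5)| < eps.
Combining over a common denominator, (2y + 8)/(y - 5) − (1/5) = [(2y + 8)·(-10) − (-2)·(y - 5)] / [(-10)·(y - 5)] = -18(y + 5) / ((-10)(y - 5)).
So |(2y + 8)/(y - 5) − (1/5)| = 18|y + 5| / (10·|y − 5|).
Require delta ≤ 5, so |y − 5| ≥ |-10| − |y + 5| > 10 − 5 = 5.
Hence |(2y + 8)/(y - 5) − (1/5)| < 18|y + 5|/(10·5) = (9/25)|y + 5|, which is < eps once |y + 5| < (25/9)eps.
Take delta = min(5, (25/9)eps). Then 0 < |y + 5| < delta forces both bounds, so |(2y + 8)/(y - 5) − (1/5)| < eps.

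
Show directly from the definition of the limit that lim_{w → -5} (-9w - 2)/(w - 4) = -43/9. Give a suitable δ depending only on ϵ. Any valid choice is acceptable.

δ = min(9/2, (81/76)ϵ)

Let ϵ > 0. We want δ > 0 with 0 < |w + 5| < δ ⇒ |(-9w - 2)/(w - 4) + 43/9| < ϵ.
Combining over a common denominator, (-9w - 2)/(w - 4) + 43/9 = [(-9w - 2)·(-9) − 43·(w - 4)] / [(-9)·(w - 4)] = 38(w + 5) / ((-9)(w - 4)).
So |(-9w - 2)/(w - 4) + 43/9| = 38|w + 5| / (9·|w − 4|).
Require δ ≤ 9/2, so |w − 4| ≥ |-9| − |w + 5| > 9 − 9/2 = 9/2.
Hence |(-9w - 2)/(w - 4) + 43/9| < 38|w + 5|/(9·(9/2)) = (76/81)|w + 5|, which is < ϵ once |w + 5| < (81/76)ϵ.
Take δ = min(9/2, (81/76)ϵ). Then 0 < |w + 5| < δ forces both bounds, so |(-9w - 2)/(w - 4) + 43/9| < ϵ.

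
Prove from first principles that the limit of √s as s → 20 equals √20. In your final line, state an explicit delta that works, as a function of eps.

Fix eps > 0. We want delta > 0 such that 0 < |s − 20| < delta implies |√s − √20| < eps.
Multiplying by the conjugate, |√s − √20| = |s − 20|/(√s + √20).
Restrict delta ≤ 20 so that |s − 20| < 20 forces s > 0, and then √s + √20 > √20.
Hence |√s − √20| < |s − 20|/√20, which is < eps once |s − 20| < √20·eps.
Take delta = min(20, √20·eps). If 0 < |s − 20| < delta then s > 0 and |√s − √20| < |s − 20|/√20 < eps.

delta = min(20, √20·eps)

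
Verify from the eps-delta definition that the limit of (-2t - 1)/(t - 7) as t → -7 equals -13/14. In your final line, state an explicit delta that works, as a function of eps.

delta = min(7, (98/15)eps)

Let eps > 0. We want delta > 0 with 0 < |t + 7| < delta ⇒ |(-2t - 1)/(t - 7) + 13/14| < eps.
Combining over a common denominator, (-2t - 1)/(t - 7) + 13/14 = [(-2t - 1)·(-14) − 13·(t - 7)] / [(-14)·(t - 7)] = 15(t + 7) / ((-14)(t - 7)).
So |(-2t - 1)/(t - 7) + 13/14| = 15|t + 7| / (14·|t − 7|).
Require delta ≤ 7, so |t − 7| ≥ |-14| − |t + 7| > 14 − 7 = 7.
Hence |(-2t - 1)/(t - 7) + 13/14| < 15|t + 7|/(14·7) = (15/98)|t + 7|, which is < eps once |t + 7| < (98/15)eps.
Take delta = min(7, (98/15)eps). Then 0 < |t + 7| < delta forces both bounds, so |(-2t - 1)/(t - 7) + 13/14| < eps.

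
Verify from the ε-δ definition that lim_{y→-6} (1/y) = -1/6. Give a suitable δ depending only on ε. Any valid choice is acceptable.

Fix ε > 0. We seek δ > 0 such that 0 < |y + 6| < δ implies |1/y + 1/6| < ε.
|1/y + 1/6| = |-6 − y|/(6·|y|) = |y + 6|/(6|y|).
Require δ ≤ 3 so that |y| > 6 − 3 = 3, hence 6|y| > 18.
Then |1/y + 1/6| < |y + 6|/18, which is < ε when |y + 6| < 18ε.
Take δ = min(3, 18ε). Then 0 < |y + 6| < δ gives both |y + 6| < 3 and |y + 6| < 18ε, so |1/y + 1/6| < ε.

δ = min(3, 18ε)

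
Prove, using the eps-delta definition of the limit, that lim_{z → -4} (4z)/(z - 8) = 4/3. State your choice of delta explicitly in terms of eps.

Suppose eps > 0. We want delta > 0 with 0 < |z + 4| < delta ⇒ |(4z)/(z - 8) − (4/3)| < eps.
Combining over a common denominator, (4z)/(z - 8) − (4/3) = [(4z)·(-12) − (-16)·(z - 8)] / [(-12)·(z - 8)] = -32(z + 4) / ((-12)(z - 8)).
So |(4z)/(z - 8) − (4/3)| = 32|z + 4| / (12·|z − 8|).
Restrict delta ≤ 6. Then |z + 4| < 6 gives |z − 8| = |(z + 4) + (-12)| ≥ 12 − 6 = 6.
Hence |(4z)/(z - 8) − (4/3)| < 32|z + 4|/(12·6) = (4/9)|z + 4|, which is < eps once |z + 4| < (9/4)eps.
Take delta = min(6, (9/4)eps). Then 0 < |z + 4| < delta forces both bounds, so |(4z)/(z - 8) − (4/3)| < eps.

delta = min(6, (9/4)eps)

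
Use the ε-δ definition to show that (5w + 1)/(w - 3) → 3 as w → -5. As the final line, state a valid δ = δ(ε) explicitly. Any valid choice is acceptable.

Suppose ε > 0. We want δ > 0 with 0 < |w + 5| < δ ⇒ |(5w + 1)/(w - 3) − 3| < ε.
Combining over a common denominator, (5w + 1)/(w - 3) − 3 = [(5w + 1)·(-8) − (-24)·(w - 3)] / [(-8)·(w - 3)] = -16(w + 5) / ((-8)(w - 3)).
So |(5w + 1)/(w - 3) − 3| = 16|w + 5| / (8·|w − 3|).
Restrict δ ≤ 4. Then |w + 5| < 4 gives |w − 3| = |(w + 5) + (-8)| ≥ 8 − 4 = 4.
Hence |(5w + 1)/(w - 3) − 3| < 16|w + 5|/(8·4) = (1/2)|w + 5|, which is < ε once |w + 5| < 2ε.
Take δ = min(4, 2ε). Then 0 < |w + 5| < δ forces both bounds, so |(5w + 1)/(w - 3) − 3| < ε.

δ = min(4, 2ε)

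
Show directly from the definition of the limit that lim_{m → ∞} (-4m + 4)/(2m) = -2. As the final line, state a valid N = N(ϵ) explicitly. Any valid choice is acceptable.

Let ϵ > 0 be given. For m ≥ 1, |(-4m + 4)/(2m) + 2| = |8|/(2(2m)) = 8/(2(2m)).
Since 2m ≥ 2m for m ≥ 1, this is ≤ 8/(2·2m) = 2/m.
So |(-4m + 4)/(2m) + 2| < ϵ whenever m > 2/ϵ.
Take N = 2/ϵ. If m > N then |(-4m + 4)/(2m) + 2| ≤ 2/m < ϵ.

N = 2/ϵ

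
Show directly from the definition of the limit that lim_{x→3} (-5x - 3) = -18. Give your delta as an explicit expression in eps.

Let eps > 0 be given. We need delta > 0 so that 0 < |x − 3| < delta implies |(-5x - 3) + 18| < eps.
|(-5x - 3) + 18| = |-5x + 15| = 5|x − 3|.
Thus it suffices that |x − 3| < eps/5.
Choosing delta = eps/5 gives |(-5x - 3) + 18| = 5|x − 3| < eps whenever |x − 3| < delta.

delta = eps/5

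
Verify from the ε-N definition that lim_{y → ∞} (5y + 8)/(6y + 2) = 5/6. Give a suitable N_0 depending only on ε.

N_0 = (19/18)/ε

Fix ε > 0. We seek N_0 > 0 such that y > N_0 implies |(5y + 8)/(6y + 2) − (5/6)| < ε.
(5y + 8)/(6y + 2) − (5/6) = (6(5y + 8) − 5(6y + 2)) / (6(6y + 2)) = 38/(6(6y + 2)).
For y > 0 we have 6y + 2 > 6y, so |(5y + 8)/(6y + 2) − (5/6)| = 38/(6(6y + 2)) < 38/(6·6y) = (19/18)/y.
Thus |(5y + 8)/(6y + 2) − (5/6)| < ε whenever y > (19/18)/ε.
Take N_0 = (19/18)/ε. If y > N_0 then |(5y + 8)/(6y + 2) − (5/6)| < (19/18)/y < ε.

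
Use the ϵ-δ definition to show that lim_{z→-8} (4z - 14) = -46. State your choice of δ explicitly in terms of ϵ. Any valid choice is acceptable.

δ = ϵ/4

Let ϵ > 0. We need δ > 0 so that 0 < |z + 8| < δ implies |(4z - 14) + 46| < ϵ.
Since (4z - 14) + 46 = 4(z + 8), we have |(4z - 14) + 46| = 4|z + 8|.
Thus it suffices that |z + 8| < ϵ/4.
Take δ = ϵ/4. If 0 < |z + 8| < δ then |(4z - 14) + 46| = 4|z + 8| < 4·(ϵ/4) = ϵ.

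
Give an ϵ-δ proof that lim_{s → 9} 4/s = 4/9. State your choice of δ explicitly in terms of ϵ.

Fix ϵ > 0. We seek δ > 0 such that 0 < |s − 9| < δ implies |4/s − (4/9)| < ϵ.
|4/s − (4/9)| = 4·|9 − s|/(9·|s|) = 4|s − 9|/(9|s|).
Require δ ≤ 9/2 so that |s| > 9 − 9/2 = 9/2, hence 9|s| > 81/2.
Then |4/s − (4/9)| < 4|s − 9|/(81/2), which is < ϵ when |s − 9| < (81/8)ϵ.
Take δ = min(9/2, (81/8)ϵ). Then 0 < |s − 9| < δ gives both |s − 9| < 9/2 and |s − 9| < (81/8)ϵ, so |4/s − (4/9)| < ϵ.

δ = min(9/2, (81/8)ϵ)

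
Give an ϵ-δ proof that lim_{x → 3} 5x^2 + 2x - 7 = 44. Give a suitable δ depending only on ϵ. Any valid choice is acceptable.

Let ϵ > 0. We want δ > 0 such that 0 < |x − 3| < δ implies |(5x^2 + 2x - 7) − 44| < ϵ.
(5x^2 + 2x - 7) − 44 = 5x^2 + 2x - 51 = (x − 3)(5x + 17).
So |(5x^2 + 2x - 7) − 44| = |x − 3|·|5x + 17|.
Require δ ≤ 1. Then |x − 3| < 1 gives |x| < 4, and by the triangle inequality |5x + 17| ≤ 5·4 + 17 = 37.
Hence |(5x^2 + 2x - 7) − 44| ≤ 37|x − 3| < ϵ provided |x − 3| < ϵ/37.
Choosing δ = min(1, ϵ/37) ensures both conditions, hence |(5x^2 + 2x - 7) − 44| < ϵ.

δ = min(1, ϵ/37)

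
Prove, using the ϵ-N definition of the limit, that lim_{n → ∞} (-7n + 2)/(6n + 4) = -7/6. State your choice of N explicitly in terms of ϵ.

Let ϵ > 0 be given. For n ≥ 1, |(-7n + 2)/(6n + 4) + 7/6| = |40|/(6(6n + 4)) = 40/(6(6n + 4)).
Since 6n + 4 ≥ 6n for n ≥ 1, this is ≤ 40/(6·6n) = (10/9)/n.
So |(-7n + 2)/(6n + 4) + 7/6| < ϵ whenever n > (10/9)/ϵ.
Take N = (10/9)/ϵ. If n > N then |(-7n + 2)/(6n + 4) + 7/6| ≤ (10/9)/n < ϵ.

N = (10/9)/ϵ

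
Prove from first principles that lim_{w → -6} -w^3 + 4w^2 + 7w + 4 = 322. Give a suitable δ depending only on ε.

δ = min(1, ε/172)

Let ε > 0. We want δ > 0 such that 0 < |w + 6| < δ implies |(-w^3 + 4w^2 + 7w + 4) − 322| < ε.
(-w^3 + 4w^2 + 7w + 4) − 322 = -w^3 + 4w^2 + 7w - 318 = (w + 6)(-w^2 + 10w - 53).
So |(-w^3 + 4w^2 + 7w + 4) − 322| = |w + 6|·|-w^2 + 10w - 53|.
Assume first that |w + 6| < 1, so |w| < 7. Then |-w^2 + 10w - 53| ≤ 7^2 + 10·7 + 53 = 172.
Hence |(-w^3 + 4w^2 + 7w + 4) − 322| ≤ 172|w + 6| < ε provided |w + 6| < ε/172.
Choosing δ = min(1, ε/172) ensures both conditions, hence |(-w^3 + 4w^2 + 7w + 4) − 322| < ε.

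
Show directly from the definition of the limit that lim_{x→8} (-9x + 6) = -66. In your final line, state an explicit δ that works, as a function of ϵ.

Fix ϵ > 0. We need δ > 0 so that 0 < |x − 8| < δ implies |(-9x + 6) + 66| < ϵ.
Since (-9x + 6) + 66 = -9(x − 8), we have |(-9x + 6) + 66| = 9|x − 8|.
So 9|x − 8| < ϵ exactly when |x − 8| < ϵ/9.
Take δ = ϵ/9. If 0 < |x − 8| < δ then |(-9x + 6) + 66| = 9|x − 8| < 9·(ϵ/9) = ϵ.

δ = ϵ/9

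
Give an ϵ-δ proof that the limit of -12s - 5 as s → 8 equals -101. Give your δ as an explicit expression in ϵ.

Let ϵ > 0 be given. We need δ > 0 so that 0 < |s − 8| < δ implies |(-12s - 5) + 101| < ϵ.
|(-12s - 5) + 101| = |-12s + 96| = 12|s − 8|.
Thus it suffices that |s − 8| < ϵ/12.
Choosing δ = ϵ/12 gives |(-12s - 5) + 101| = 12|s − 8| < ϵ whenever |s − 8| < δ.

δ = ϵ/12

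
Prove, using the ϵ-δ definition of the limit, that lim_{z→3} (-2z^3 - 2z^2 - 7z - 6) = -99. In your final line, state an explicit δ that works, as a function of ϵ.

δ = min(1, ϵ/95)

Fix ϵ > 0. We want δ > 0 such that 0 < |z − 3| < δ implies |(-2z^3 - 2z^2 - 7z - 6) + 99| < ϵ.
(-2z^3 - 2z^2 - 7z - 6) + 99 = -2z^3 - 2z^2 - 7z + 93 = (z − 3)(-2z^2 - 8z - 31).
So |(-2z^3 - 2z^2 - 7z - 6) + 99| = |z − 3|·|-2z^2 - 8z - 31|.
Assume first that |z − 3| < 1, so |z| < 4. Then |-2z^2 - 8z - 31| ≤ 2·4^2 + 8·4 + 31 = 95.
Hence |(-2z^3 - 2z^2 - 7z - 6) + 99| ≤ 95|z − 3| < ϵ provided |z − 3| < ϵ/95.
Take δ = min(1, ϵ/95). Then 0 < |z − 3| < δ gives both |z − 3| < 1 and |z − 3| < ϵ/95, so |(-2z^3 - 2z^2 - 7z - 6) + 99| < ϵ.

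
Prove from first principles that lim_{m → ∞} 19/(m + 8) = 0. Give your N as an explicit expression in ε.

Suppose ε > 0. For m ≥ 1, |19/(m + 8) − 0| = 19/(m + 8) ≤ 19/m.
We need 19/m < ε, i.e. m > 19/ε.
Take N = 19/ε. If m > N then |19/(m + 8)| ≤ 19/m < ε.

N = 19/ε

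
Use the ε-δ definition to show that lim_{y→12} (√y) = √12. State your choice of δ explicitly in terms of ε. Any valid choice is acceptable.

Let ε > 0. We want δ > 0 such that 0 < |y − 12| < δ implies |√y − √12| < ε.
Multiplying by the conjugate, |√y − √12| = |y − 12|/(√y + √12).
Restrict δ ≤ 12 so that |y − 12| < 12 forces y > 0, and then √y + √12 > √12.
Hence |√y − √12| < |y − 12|/√12, which is < ε once |y − 12| < √12·ε.
Take δ = min(12, √12·ε). If 0 < |y − 12| < δ then y > 0 and |√y − √12| < |y − 12|/√12 < ε.

δ = min(12, √12·ε)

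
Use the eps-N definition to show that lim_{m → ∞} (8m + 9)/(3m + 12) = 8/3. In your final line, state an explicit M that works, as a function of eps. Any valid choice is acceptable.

Let eps > 0. For m ≥ 1, |(8m + 9)/(3m + 12) − (8/3)| = |-69|/(3(3m + 12)) = 69/(3(3m + 12)).
Since 3m + 12 ≥ 3m for m ≥ 1, this is ≤ 69/(3·3m) = (23/3)/m.
So |(8m + 9)/(3m + 12) − (8/3)| < eps whenever m > (23/3)/eps.
Take M = (23/3)/eps. If m > M then |(8m + 9)/(3m + 12) − (8/3)| ≤ (23/3)/m < eps.

M = (23/3)/eps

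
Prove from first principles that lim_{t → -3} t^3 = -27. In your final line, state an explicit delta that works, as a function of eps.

Let eps > 0. We seek delta > 0 with 0 < |t + 3| < delta ⇒ |t^3 + 27| < eps.
Factor: t^3 + 27 = (t + 3)(t^2 - 3t + 9), so |t^3 + 27| = |t + 3|·|t^2 - 3t + 9|.
Restrict delta ≤ 1. Then |t + 3| < 1 gives |t| < 4, so by the triangle inequality |t^2 - 3t + 9| ≤ 4^2 + 3·4 + 9 = 37.
Hence |t^3 + 27| ≤ 37|t + 3|, which is < eps once |t + 3| < eps/37.
Take delta = min(1, eps/37). If 0 < |t + 3| < delta then both bounds hold and |t^3 + 27| ≤ 37|t + 3| < 37·(eps/37) = eps.

delta = min(1, eps/37)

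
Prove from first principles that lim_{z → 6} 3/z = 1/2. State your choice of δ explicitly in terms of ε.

Let ε > 0. We seek δ > 0 such that 0 < |z − 6| < δ implies |3/z − (1/2)| < ε.
|3/z − (1/2)| = 3·|6 − z|/(6·|z|) = 3|z − 6|/(6|z|).
Restrict δ ≤ 3. Then |z − 6| < 3 gives |z| > 3, so 6|z| > 18.
Then |3/z − (1/2)| < 3|z − 6|/18, which is < ε when |z − 6| < 6ε.
Take δ = min(3, 6ε). Then 0 < |z − 6| < δ gives both |z − 6| < 3 and |z − 6| < 6ε, so |3/z − (1/2)| < ε.

δ = min(3, 6ε)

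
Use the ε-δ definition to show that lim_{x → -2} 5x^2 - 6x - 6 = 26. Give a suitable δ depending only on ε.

Let ε > 0 be given. We want δ > 0 such that 0 < |x + 2| < δ implies |(5x^2 - 6x - 6) − 26| < ε.
(5x^2 - 6x - 6) − 26 = 5x^2 - 6x - 32 = (x + 2)(5x - 16).
So |(5x^2 - 6x - 6) − 26| = |x + 2|·|5x - 16|.
Assume first that |x + 2| < 1, so |x| < 3. Then |5x - 16| ≤ 5·3 + 16 = 31.
Hence |(5x^2 - 6x - 6) − 26| ≤ 31|x + 2| < ε provided |x + 2| < ε/31.
Choosing δ = min(1, ε/31) ensures both conditions, hence |(5x^2 - 6x - 6) − 26| < ε.

δ = min(1, ε/31)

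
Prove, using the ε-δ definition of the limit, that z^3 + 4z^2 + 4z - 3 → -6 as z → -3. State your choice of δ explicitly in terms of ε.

Suppose ε > 0. We want δ > 0 such that 0 < |z + 3| < δ implies |(z^3 + 4z^2 + 4z - 3) + 6| < ε.
(z^3 + 4z^2 + 4z - 3) + 6 = z^3 + 4z^2 + 4z + 3 = (z + 3)(z^2 + z + 1).
So |(z^3 + 4z^2 + 4z - 3) + 6| = |z + 3|·|z^2 + z + 1|.
Assume first that |z + 3| < 1, so |z| < 4. Then |z^2 + z + 1| ≤ 4^2 + 4 + 1 = 21.
Hence |(z^3 + 4z^2 + 4z - 3) + 6| ≤ 21|z + 3| < ε provided |z + 3| < ε/21.
Choosing δ = min(1, ε/21) ensures both conditions, hence |(z^3 + 4z^2 + 4z - 3) + 6| < ε.

δ = min(1, ε/21)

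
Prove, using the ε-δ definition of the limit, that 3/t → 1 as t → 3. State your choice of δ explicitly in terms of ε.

Let ε > 0. We seek δ > 0 such that 0 < |t − 3| < δ implies |3/t − 1| < ε.
|3/t − 1| = 3·|3 − t|/(3·|t|) = 3|t − 3|/(3|t|).
Restrict δ ≤ 3/2. Then |t − 3| < 3/2 gives |t| > 3/2, so 3|t| > 9/2.
Then |3/t − 1| < 3|t − 3|/(9/2), which is < ε when |t − 3| < (3/2)ε.
Take δ = min(3/2, (3/2)ε). Then 0 < |t − 3| < δ gives both |t − 3| < 3/2 and |t − 3| < (3/2)ε, so |3/t − 1| < ε.

δ = min(3/2, (3/2)ε)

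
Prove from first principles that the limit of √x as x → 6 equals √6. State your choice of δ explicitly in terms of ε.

δ = min(6, √6·ε)

Suppose ε > 0. We want δ > 0 such that 0 < |x − 6| < δ implies |√x − √6| < ε.
Multiplying by the conjugate, |√x − √6| = |x − 6|/(√x + √6).
Restrict δ ≤ 6 so that |x − 6| < 6 forces x > 0, and then √x + √6 > √6.
Hence |√x − √6| < |x − 6|/√6, which is < ε once |x − 6| < √6·ε.
Take δ = min(6, √6·ε). If 0 < |x − 6| < δ then x > 0 and |√x − √6| < |x − 6|/√6 < ε.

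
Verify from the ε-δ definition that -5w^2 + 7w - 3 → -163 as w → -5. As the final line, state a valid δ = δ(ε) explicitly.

δ = min(2, ε/67)

Let ε > 0. We want δ > 0 such that 0 < |w + 5| < δ implies |(-5w^2 + 7w - 3) + 163| < ε.
(-5w^2 + 7w - 3) + 163 = -5w^2 + 7w + 160 = (w + 5)(-5w + 32).
So |(-5w^2 + 7w - 3) + 163| = |w + 5|·|-5w + 32|.
Require δ ≤ 2. Then |w + 5| < 2 gives |w| < 7, and by the triangle inequality |-5w + 32| ≤ 5·7 + 32 = 67.
Hence |(-5w^2 + 7w - 3) + 163| ≤ 67|w + 5| < ε provided |w + 5| < ε/67.
Take δ = min(2, ε/67). Then 0 < |w + 5| < δ gives both |w + 5| < 2 and |w + 5| < ε/67, so |(-5w^2 + 7w - 3) + 163| < ε.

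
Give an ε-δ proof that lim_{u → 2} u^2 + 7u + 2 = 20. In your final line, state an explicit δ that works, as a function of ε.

Suppose ε > 0. We want δ > 0 such that 0 < |u − 2| < δ implies |(u^2 + 7u + 2) − 20| < ε.
(u^2 + 7u + 2) − 20 = u^2 + 7u - 18 = (u − 2)(u + 9).
So |(u^2 + 7u + 2) − 20| = |u − 2|·|u + 9|.
Require δ ≤ 2. Then |u − 2| < 2 gives |u| < 4, and by the triangle inequality |u + 9| ≤ 4 + 9 = 13.
Hence |(u^2 + 7u + 2) − 20| ≤ 13|u − 2| < ε provided |u − 2| < ε/13.
Choosing δ = min(2, ε/13) ensures both conditions, hence |(u^2 + 7u + 2) − 20| < ε.

δ = min(2, ε/13)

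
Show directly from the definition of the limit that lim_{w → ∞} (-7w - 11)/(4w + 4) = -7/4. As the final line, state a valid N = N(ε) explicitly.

Let ε > 0 be given. We seek N > 0 such that w > N implies |(-7w - 11)/(4w + 4) + 7/4| < ε.
(-7w - 11)/(4w + 4) + 7/4 = (4(-7w - 11) − (-7)(4w + 4)) / (4(4w + 4)) = -16/(4(4w + 4)).
For w > 0 we have 4w + 4 > 4w, so |(-7w - 11)/(4w + 4) + 7/4| = 16/(4(4w + 4)) < 16/(4·4w) = 1/w.
Thus |(-7w - 11)/(4w + 4) + 7/4| < ε whenever w > 1/ε.
Take N = 1/ε. If w > N then |(-7w - 11)/(4w + 4) + 7/4| < 1/w < ε.

N = 1/ε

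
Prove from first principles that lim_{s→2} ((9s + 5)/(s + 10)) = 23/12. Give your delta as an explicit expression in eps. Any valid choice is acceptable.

delta = min(6, (72/85)eps)

Fix eps > 0. We want delta > 0 with 0 < |s − 2| < delta ⇒ |(9s + 5)/(s + 10) − (23/12)| < eps.
Combining over a common denominator, (9s + 5)/(s + 10) − (23/12) = [(9s + 5)·12 − 23·(s + 10)] / [12·(s + 10)] = 85(s − 2) / (12(s + 10)).
So |(9s + 5)/(s + 10) − (23/12)| = 85|s − 2| / (12·|s + 10|).
Restrict delta ≤ 6. Then |s − 2| < 6 gives |s + 10| = |(s − 2) + 12| ≥ 12 − 6 = 6.
Hence |(9s + 5)/(s + 10) − (23/12)| < 85|s − 2|/(12·6) = (85/72)|s − 2|, which is < eps once |s − 2| < (72/85)eps.
Take delta = min(6, (72/85)eps). Then 0 < |s − 2| < delta forces both bounds, so |(9s + 5)/(s + 10) − (23/12)| < eps.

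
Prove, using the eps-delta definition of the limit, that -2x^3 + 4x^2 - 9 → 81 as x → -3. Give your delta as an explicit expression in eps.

Fix eps > 0. We want delta > 0 such that 0 < |x + 3| < delta implies |(-2x^3 + 4x^2 - 9) − 81| < eps.
(-2x^3 + 4x^2 - 9) − 81 = -2x^3 + 4x^2 - 90 = (x + 3)(-2x^2 + 10x - 30).
So |(-2x^3 + 4x^2 - 9) − 81| = |x + 3|·|-2x^2 + 10x - 30|.
Assume first that |x + 3| < 1, so |x| < 4. Then |-2x^2 + 10x - 30| ≤ 2·4^2 + 10·4 + 30 = 102.
Hence |(-2x^3 + 4x^2 - 9) − 81| ≤ 102|x + 3| < eps provided |x + 3| < eps/102.
Choosing delta = min(1, eps/102) ensures both conditions, hence |(-2x^3 + 4x^2 - 9) − 81| < eps.

delta = min(1, eps/102)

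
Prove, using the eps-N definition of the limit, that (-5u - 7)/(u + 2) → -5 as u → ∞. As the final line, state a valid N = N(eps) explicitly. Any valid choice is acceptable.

N = 3/eps

Let eps > 0. We seek N > 0 such that u > N implies |(-5u - 7)/(u + 2) + 5| < eps.
(-5u - 7)/(u + 2) + 5 = ((-5u - 7) − (-5)(u + 2)) / ((u + 2)) = 3/((u + 2)).
For u > 0 we have u + 2 > u, so |(-5u - 7)/(u + 2) + 5| = 3/((u + 2)) < 3/(u) = 3/u.
Thus |(-5u - 7)/(u + 2) + 5| < eps whenever u > 3/eps.
Take N = 3/eps. If u > N then |(-5u - 7)/(u + 2) + 5| < 3/u < eps.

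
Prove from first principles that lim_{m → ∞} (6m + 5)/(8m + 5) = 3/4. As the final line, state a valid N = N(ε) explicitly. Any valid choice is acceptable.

Let ε > 0 be given. For m ≥ 1, |(6m + 5)/(8m + 5) − (3/4)| = |10|/(8(8m + 5)) = 10/(8(8m + 5)).
Since 8m + 5 ≥ 8m for m ≥ 1, this is ≤ 10/(8·8m) = (5/32)/m.
So |(6m + 5)/(8m + 5) − (3/4)| < ε whenever m > (5/32)/ε.
Take N = (5/32)/ε. If m > N then |(6m + 5)/(8m + 5) − (3/4)| ≤ (5/32)/m < ε.

N = (5/32)/ε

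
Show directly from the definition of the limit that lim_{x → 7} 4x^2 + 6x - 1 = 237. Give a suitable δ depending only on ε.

Let ε > 0 be given. We want δ > 0 such that 0 < |x − 7| < δ implies |(4x^2 + 6x - 1) − 237| < ε.
(4x^2 + 6x - 1) − 237 = 4x^2 + 6x - 238 = (x − 7)(4x + 34).
So |(4x^2 + 6x - 1) − 237| = |x − 7|·|4x + 34|.
Require δ ≤ 1. Then |x − 7| < 1 gives |x| < 8, and by the triangle inequality |4x + 34| ≤ 4·8 + 34 = 66.
Hence |(4x^2 + 6x - 1) − 237| ≤ 66|x − 7| < ε provided |x − 7| < ε/66.
Take δ = min(1, ε/66). Then 0 < |x − 7| < δ gives both |x − 7| < 1 and |x − 7| < ε/66, so |(4x^2 + 6x - 1) − 237| < ε.

δ = min(1, ε/66)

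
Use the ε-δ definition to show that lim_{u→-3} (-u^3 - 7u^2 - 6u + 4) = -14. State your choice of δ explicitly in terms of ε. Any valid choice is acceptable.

δ = min(2, ε/51)

Let ε > 0 be given. We want δ > 0 such that 0 < |u + 3| < δ implies |(-u^3 - 7u^2 - 6u + 4) + 14| < ε.
(-u^3 - 7u^2 - 6u + 4) + 14 = -u^3 - 7u^2 - 6u + 18 = (u + 3)(-u^2 - 4u + 6).
So |(-u^3 - 7u^2 - 6u + 4) + 14| = |u + 3|·|-u^2 - 4u + 6|.
Assume first that |u + 3| < 2, so |u| < 5. Then |-u^2 - 4u + 6| ≤ 5^2 + 4·5 + 6 = 51.
Hence |(-u^3 - 7u^2 - 6u + 4) + 14| ≤ 51|u + 3| < ε provided |u + 3| < ε/51.
Take δ = min(2, ε/51). Then 0 < |u + 3| < δ gives both |u + 3| < 2 and |u + 3| < ε/51, so |(-u^3 - 7u^2 - 6u + 4) + 14| < ε.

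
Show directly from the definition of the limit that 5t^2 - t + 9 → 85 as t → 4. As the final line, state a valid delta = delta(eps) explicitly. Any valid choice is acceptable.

delta = min(2, eps/49)

Let eps > 0 be given. We want delta > 0 such that 0 < |t − 4| < delta implies |(5t^2 - t + 9) − 85| < eps.
(5t^2 - t + 9) − 85 = 5t^2 - t - 76 = (t − 4)(5t + 19).
So |(5t^2 - t + 9) − 85| = |t − 4|·|5t + 19|.
Assume first that |t − 4| < 2, so |t| < 6. Then |5t + 19| ≤ 5·6 + 19 = 49.
Hence |(5t^2 - t + 9) − 85| ≤ 49|t − 4| < eps provided |t − 4| < eps/49.
Choosing delta = min(2, eps/49) ensures both conditions, hence |(5t^2 - t + 9) − 85| < eps.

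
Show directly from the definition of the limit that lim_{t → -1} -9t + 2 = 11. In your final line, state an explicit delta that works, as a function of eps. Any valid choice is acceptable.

Let eps > 0 be given. We need delta > 0 so that 0 < |t + 1| < delta implies |(-9t + 2) − 11| < eps.
|(-9t + 2) − 11| = |-9t - 9| = 9|t + 1|.
So 9|t + 1| < eps exactly when |t + 1| < eps/9.
Choosing delta = eps/9 gives |(-9t + 2) − 11| = 9|t + 1| < eps whenever |t + 1| < delta.

delta = eps/9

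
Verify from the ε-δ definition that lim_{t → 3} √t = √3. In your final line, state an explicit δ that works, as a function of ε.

δ = min(3, √3·ε)

Fix ε > 0. We want δ > 0 such that 0 < |t − 3| < δ implies |√t − √3| < ε.
Multiplying by the conjugate, |√t − √3| = |t − 3|/(√t + √3).
Restrict δ ≤ 3 so that |t − 3| < 3 forces t > 0, and then √t + √3 > √3.
Hence |√t − √3| < |t − 3|/√3, which is < ε once |t − 3| < √3·ε.
Take δ = min(3, √3·ε). If 0 < |t − 3| < δ then t > 0 and |√t − √3| < |t − 3|/√3 < ε.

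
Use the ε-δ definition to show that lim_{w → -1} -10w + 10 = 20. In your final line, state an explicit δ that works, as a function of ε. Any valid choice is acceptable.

δ = ε/10

Let ε > 0 be given. We need δ > 0 so that 0 < |w + 1| < δ implies |(-10w + 10) − 20| < ε.
|(-10w + 10) − 20| = |-10w - 10| = 10|w + 1|.
So 10|w + 1| < ε exactly when |w + 1| < ε/10.
Take δ = ε/10. If 0 < |w + 1| < δ then |(-10w + 10) − 20| = 10|w + 1| < 10·(ε/10) = ε.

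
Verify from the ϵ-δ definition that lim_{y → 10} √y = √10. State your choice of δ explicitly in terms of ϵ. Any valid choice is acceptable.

Fix ϵ > 0. We want δ > 0 such that 0 < |y − 10| < δ implies |√y − √10| < ϵ.
Multiplying by the conjugate, |√y − √10| = |y − 10|/(√y + √10).
Restrict δ ≤ 10 so that |y − 10| < 10 forces y > 0, and then √y + √10 > √10.
Hence |√y − √10| < |y − 10|/√10, which is < ϵ once |y − 10| < √10·ϵ.
Take δ = min(10, √10·ϵ). If 0 < |y − 10| < δ then y > 0 and |√y − √10| < |y − 10|/√10 < ϵ.

δ = min(10, √10·ϵ)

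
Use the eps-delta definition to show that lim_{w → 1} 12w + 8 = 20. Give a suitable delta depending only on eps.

Fix eps > 0. We need delta > 0 so that 0 < |w − 1| < delta implies |(12w + 8) − 20| < eps.
|(12w + 8) − 20| = |12w - 12| = 12|w − 1|.
Thus it suffices that |w − 1| < eps/12.
Choosing delta = eps/12 gives |(12w + 8) − 20| = 12|w − 1| < eps whenever |w − 1| < delta.

delta = eps/12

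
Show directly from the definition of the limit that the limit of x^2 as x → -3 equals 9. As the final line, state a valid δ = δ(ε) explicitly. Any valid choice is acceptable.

δ = min(2, ε/8)

Fix ε > 0. We seek δ > 0 with 0 < |x + 3| < δ ⇒ |x^2 − 9| < ε.
Factor: x^2 − 9 = (x + 3)(x - 3), so |x^2 − 9| = |x + 3|·|x - 3|.
Restrict δ ≤ 2. Then |x + 3| < 2 gives |x| < 5, so by the triangle inequality |x - 3| ≤ 5 + 3 = 8.
Hence |x^2 − 9| ≤ 8|x + 3|, which is < ε once |x + 3| < ε/8.
Take δ = min(2, ε/8). If 0 < |x + 3| < δ then both bounds hold and |x^2 − 9| ≤ 8|x + 3| < 8·(ε/8) = ε.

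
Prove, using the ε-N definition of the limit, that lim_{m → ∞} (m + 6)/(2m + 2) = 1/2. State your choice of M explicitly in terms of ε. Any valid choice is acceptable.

M = (5/2)/ε

Suppose ε > 0. For m ≥ 1, |(m + 6)/(2m + 2) − (1/2)| = |10|/(2(2m + 2)) = 10/(2(2m + 2)).
Since 2m + 2 ≥ 2m for m ≥ 1, this is ≤ 10/(2·2m) = (5/2)/m.
So |(m + 6)/(2m + 2) − (1/2)| < ε whenever m > (5/2)/ε.
Take M = (5/2)/ε. If m > M then |(m + 6)/(2m + 2) − (1/2)| ≤ (5/2)/m < ε.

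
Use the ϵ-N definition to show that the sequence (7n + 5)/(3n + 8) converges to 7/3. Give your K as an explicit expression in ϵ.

Let ϵ > 0. For n ≥ 1, |(7n + 5)/(3n + 8) − (7/3)| = |-41|/(3(3n + 8)) = 41/(3(3n + 8)).
Since 3n + 8 ≥ 3n for n ≥ 1, this is ≤ 41/(3·3n) = (41/9)/n.
So |(7n + 5)/(3n + 8) − (7/3)| < ϵ whenever n > (41/9)/ϵ.
Take K = (41/9)/ϵ. If n > K then |(7n + 5)/(3n + 8) − (7/3)| ≤ (41/9)/n < ϵ.

K = (41/9)/ϵ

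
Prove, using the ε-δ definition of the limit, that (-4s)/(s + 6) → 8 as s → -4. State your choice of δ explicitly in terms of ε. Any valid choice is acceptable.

Suppose ε > 0. We want δ > 0 with 0 < |s + 4| < δ ⇒ |(-4s)/(s + 6) − 8| < ε.
Combining over a common denominator, (-4s)/(s + 6) − 8 = [(-4s)·2 − 16·(s + 6)] / [2·(s + 6)] = -24(s + 4) / (2(s + 6)).
So |(-4s)/(s + 6) − 8| = 24|s + 4| / (2·|s + 6|).
Require δ ≤ 1, so |s + 6| ≥ |2| − |s + 4| > 2 − 1 = 1.
Hence |(-4s)/(s + 6) − 8| < 24|s + 4|/(2·1) = 12|s + 4|, which is < ε once |s + 4| < (1/12)ε.
Take δ = min(1, (1/12)ε). Then 0 < |s + 4| < δ forces both bounds, so |(-4s)/(s + 6) − 8| < ε.

δ = min(1, (1/12)ε)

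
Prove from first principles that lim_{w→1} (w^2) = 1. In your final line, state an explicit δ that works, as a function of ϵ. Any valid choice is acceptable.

Suppose ϵ > 0. We seek δ > 0 with 0 < |w − 1| < δ ⇒ |w^2 − 1| < ϵ.
Factor: w^2 − 1 = (w − 1)(w + 1), so |w^2 − 1| = |w − 1|·|w + 1|.
Restrict δ ≤ 2. Then |w − 1| < 2 gives |w| < 3, so by the triangle inequality |w + 1| ≤ 3 + 1 = 4.
Hence |w^2 − 1| ≤ 4|w − 1|, which is < ϵ once |w − 1| < ϵ/4.
Take δ = min(2, ϵ/4). If 0 < |w − 1| < δ then both bounds hold and |w^2 − 1| ≤ 4|w − 1| < 4·(ϵ/4) = ϵ.

δ = min(2, ϵ/4)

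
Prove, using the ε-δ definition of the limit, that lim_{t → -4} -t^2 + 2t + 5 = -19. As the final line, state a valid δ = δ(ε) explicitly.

δ = min(2, ε/12)

Fix ε > 0. We want δ > 0 such that 0 < |t + 4| < δ implies |(-t^2 + 2t + 5) + 19| < ε.
(-t^2 + 2t + 5) + 19 = -t^2 + 2t + 24 = (t + 4)(-t + 6).
So |(-t^2 + 2t + 5) + 19| = |t + 4|·|-t + 6|.
Assume first that |t + 4| < 2, so |t| < 6. Then |-t + 6| ≤ 6 + 6 = 12.
Hence |(-t^2 + 2t + 5) + 19| ≤ 12|t + 4| < ε provided |t + 4| < ε/12.
Choosing δ = min(2, ε/12) ensures both conditions, hence |(-t^2 + 2t + 5) + 19| < ε.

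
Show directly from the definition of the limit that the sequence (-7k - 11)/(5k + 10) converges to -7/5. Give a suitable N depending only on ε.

N = (3/5)/ε

Fix ε > 0. For k ≥ 1, |(-7k - 11)/(5k + 10) + 7/5| = |15|/(5(5k + 10)) = 15/(5(5k + 10)).
Since 5k + 10 ≥ 5k for k ≥ 1, this is ≤ 15/(5·5k) = (3/5)/k.
So |(-7k - 11)/(5k + 10) + 7/5| < ε whenever k > (3/5)/ε.
Take N = (3/5)/ε. If k > N then |(-7k - 11)/(5k + 10) + 7/5| ≤ (3/5)/k < ε.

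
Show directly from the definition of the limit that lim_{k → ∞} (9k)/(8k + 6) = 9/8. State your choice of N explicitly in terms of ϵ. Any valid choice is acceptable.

N = (27/32)/ϵ

Fix ϵ > 0. For k ≥ 1, |(9k)/(8k + 6) − (9/8)| = |-54|/(8(8k + 6)) = 54/(8(8k + 6)).
Since 8k + 6 ≥ 8k for k ≥ 1, this is ≤ 54/(8·8k) = (27/32)/k.
So |(9k)/(8k + 6) − (9/8)| < ϵ whenever k > (27/32)/ϵ.
Take N = (27/32)/ϵ. If k > N then |(9k)/(8k + 6) − (9/8)| ≤ (27/32)/k < ϵ.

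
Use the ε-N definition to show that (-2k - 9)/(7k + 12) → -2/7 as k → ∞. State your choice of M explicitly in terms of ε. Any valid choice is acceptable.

Fix ε > 0. For k ≥ 1, |(-2k - 9)/(7k + 12) + 2/7| = |-39|/(7(7k + 12)) = 39/(7(7k + 12)).
Since 7k + 12 ≥ 7k for k ≥ 1, this is ≤ 39/(7·7k) = (39/49)/k.
So |(-2k - 9)/(7k + 12) + 2/7| < ε whenever k > (39/49)/ε.
Take M = (39/49)/ε. If k > M then |(-2k - 9)/(7k + 12) + 2/7| ≤ (39/49)/k < ε.

M = (39/49)/ε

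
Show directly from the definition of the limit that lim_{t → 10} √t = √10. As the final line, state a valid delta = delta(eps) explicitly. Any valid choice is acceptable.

delta = min(10, √10·eps)

Fix eps > 0. We want delta > 0 such that 0 < |t − 10| < delta implies |√t − √10| < eps.
Rationalise: √t − √10 = (t − 10)/(√t + √10), so |√t − √10| = |t − 10|/(√t + √10).
Restrict delta ≤ 10 so that |t − 10| < 10 forces t > 0, and then √t + √10 > √10.
Hence |√t − √10| < |t − 10|/√10, which is < eps once |t − 10| < √10·eps.
Take delta = min(10, √10·eps). If 0 < |t − 10| < delta then t > 0 and |√t − √10| < |t − 10|/√10 < eps.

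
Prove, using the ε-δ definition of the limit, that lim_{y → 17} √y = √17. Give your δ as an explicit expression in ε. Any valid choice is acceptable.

δ = min(17, √17·ε)

Suppose ε > 0. We want δ > 0 such that 0 < |y − 17| < δ implies |√y − √17| < ε.
Multiplying by the conjugate, |√y − √17| = |y − 17|/(√y + √17).
Restrict δ ≤ 17 so that |y − 17| < 17 forces y > 0, and then √y + √17 > √17.
Hence |√y − √17| < |y − 17|/√17, which is < ε once |y − 17| < √17·ε.
Take δ = min(17, √17·ε). If 0 < |y − 17| < δ then y > 0 and |√y − √17| < |y − 17|/√17 < ε.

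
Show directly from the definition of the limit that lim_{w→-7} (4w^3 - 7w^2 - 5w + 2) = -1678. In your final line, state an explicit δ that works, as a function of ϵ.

δ = min(1, ϵ/776)

Let ϵ > 0 be given. We want δ > 0 such that 0 < |w + 7| < δ implies |(4w^3 - 7w^2 - 5w + 2) + 1678| < ϵ.
(4w^3 - 7w^2 - 5w + 2) + 1678 = 4w^3 - 7w^2 - 5w + 1680 = (w + 7)(4w^2 - 35w + 240).
So |(4w^3 - 7w^2 - 5w + 2) + 1678| = |w + 7|·|4w^2 - 35w + 240|.
Require δ ≤ 1. Then |w + 7| < 1 gives |w| < 8, and by the triangle inequality |4w^2 - 35w + 240| ≤ 4·8^2 + 35·8 + 240 = 776.
Hence |(4w^3 - 7w^2 - 5w + 2) + 1678| ≤ 776|w + 7| < ϵ provided |w + 7| < ϵ/776.
Take δ = min(1, ϵ/776). Then 0 < |w + 7| < δ gives both |w + 7| < 1 and |w + 7| < ϵ/776, so |(4w^3 - 7w^2 - 5w + 2) + 1678| < ϵ.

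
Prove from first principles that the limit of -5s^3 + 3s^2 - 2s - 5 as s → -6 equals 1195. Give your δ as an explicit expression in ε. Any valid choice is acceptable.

δ = min(1, ε/676)

Fix ε > 0. We want δ > 0 such that 0 < |s + 6| < δ implies |(-5s^3 + 3s^2 - 2s - 5) − 1195| < ε.
(-5s^3 + 3s^2 - 2s - 5) − 1195 = -5s^3 + 3s^2 - 2s - 1200 = (s + 6)(-5s^2 + 33s - 200).
So |(-5s^3 + 3s^2 - 2s - 5) − 1195| = |s + 6|·|-5s^2 + 33s - 200|.
Require δ ≤ 1. Then |s + 6| < 1 gives |s| < 7, and by the triangle inequality |-5s^2 + 33s - 200| ≤ 5·7^2 + 33·7 + 200 = 676.
Hence |(-5s^3 + 3s^2 - 2s - 5) − 1195| ≤ 676|s + 6| < ε provided |s + 6| < ε/676.
Take δ = min(1, ε/676). Then 0 < |s + 6| < δ gives both |s + 6| < 1 and |s + 6| < ε/676, so |(-5s^3 + 3s^2 - 2s - 5) − 1195| < ε.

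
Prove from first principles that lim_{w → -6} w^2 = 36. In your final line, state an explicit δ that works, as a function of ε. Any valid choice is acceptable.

Let ε > 0. We seek δ > 0 with 0 < |w + 6| < δ ⇒ |w^2 − 36| < ε.
Factor: w^2 − 36 = (w + 6)(w - 6), so |w^2 − 36| = |w + 6|·|w - 6|.
Restrict δ ≤ 1. Then |w + 6| < 1 gives |w| < 7, so by the triangle inequality |w - 6| ≤ 7 + 6 = 13.
Hence |w^2 − 36| ≤ 13|w + 6|, which is < ε once |w + 6| < ε/13.
Take δ = min(1, ε/13). If 0 < |w + 6| < δ then both bounds hold and |w^2 − 36| ≤ 13|w + 6| < 13·(ε/13) = ε.

δ = min(1, ε/13)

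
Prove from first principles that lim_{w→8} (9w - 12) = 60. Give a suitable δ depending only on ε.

Let ε > 0 be given. We need δ > 0 so that 0 < |w − 8| < δ implies |(9w - 12) − 60| < ε.
|(9w - 12) − 60| = |9w - 72| = 9|w − 8|.
Thus it suffices that |w − 8| < ε/9.
Take δ = ε/9. If 0 < |w − 8| < δ then |(9w - 12) − 60| = 9|w − 8| < 9·(ε/9) = ε.

δ = ε/9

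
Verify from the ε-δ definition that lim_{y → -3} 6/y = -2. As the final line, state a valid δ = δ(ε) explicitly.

Let ε > 0. We seek δ > 0 such that 0 < |y + 3| < δ implies |6/y + 2| < ε.
|6/y + 2| = 6·|-3 − y|/(3·|y|) = 6|y + 3|/(3|y|).
Require δ ≤ 3/2 so that |y| > 3 − 3/2 = 3/2, hence 3|y| > 9/2.
Then |6/y + 2| < 6|y + 3|/(9/2), which is < ε when |y + 3| < (3/4)ε.
Take δ = min(3/2, (3/4)ε). Then 0 < |y + 3| < δ gives both |y + 3| < 3/2 and |y + 3| < (3/4)ε, so |6/y + 2| < ε.

δ = min(3/2, (3/4)ε)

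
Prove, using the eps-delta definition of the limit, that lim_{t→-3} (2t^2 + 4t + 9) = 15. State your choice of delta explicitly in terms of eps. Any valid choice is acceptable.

delta = min(1, eps/10)

Suppose eps > 0. We want delta > 0 such that 0 < |t + 3| < delta implies |(2t^2 + 4t + 9) − 15| < eps.
(2t^2 + 4t + 9) − 15 = 2t^2 + 4t - 6 = (t + 3)(2t - 2).
So |(2t^2 + 4t + 9) − 15| = |t + 3|·|2t - 2|.
Require delta ≤ 1. Then |t + 3| < 1 gives |t| < 4, and by the triangle inequality |2t - 2| ≤ 2·4 + 2 = 10.
Hence |(2t^2 + 4t + 9) − 15| ≤ 10|t + 3| < eps provided |t + 3| < eps/10.
Choosing delta = min(1, eps/10) ensures both conditions, hence |(2t^2 + 4t + 9) − 15| < eps.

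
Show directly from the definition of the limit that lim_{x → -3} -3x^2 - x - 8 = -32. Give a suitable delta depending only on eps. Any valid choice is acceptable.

Suppose eps > 0. We want delta > 0 such that 0 < |x + 3| < delta implies |(-3x^2 - x - 8) + 32| < eps.
(-3x^2 - x - 8) + 32 = -3x^2 - x + 24 = (x + 3)(-3x + 8).
So |(-3x^2 - x - 8) + 32| = |x + 3|·|-3x + 8|.
Assume first that |x + 3| < 1, so |x| < 4. Then |-3x + 8| ≤ 3·4 + 8 = 20.
Hence |(-3x^2 - x - 8) + 32| ≤ 20|x + 3| < eps provided |x + 3| < eps/20.
Take delta = min(1, eps/20). Then 0 < |x + 3| < delta gives both |x + 3| < 1 and |x + 3| < eps/20, so |(-3x^2 - x - 8) + 32| < eps.

delta = min(1, eps/20)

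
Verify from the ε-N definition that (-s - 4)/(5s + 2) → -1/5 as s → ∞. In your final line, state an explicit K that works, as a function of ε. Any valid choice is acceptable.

Let ε > 0 be given. We seek K > 0 such that s > K implies |(-s - 4)/(5s + 2) + 1/5| < ε.
(-s - 4)/(5s + 2) + 1/5 = (5(-s - 4) − (-1)(5s + 2)) / (5(5s + 2)) = -18/(5(5s + 2)).
For s > 0 we have 5s + 2 > 5s, so |(-s - 4)/(5s + 2) + 1/5| = 18/(5(5s + 2)) < 18/(5·5s) = (18/25)/s.
Thus |(-s - 4)/(5s + 2) + 1/5| < ε whenever s > (18/25)/ε.
Take K = (18/25)/ε. If s > K then |(-s - 4)/(5s + 2) + 1/5| < (18/25)/s < ε.

K = (18/25)/ε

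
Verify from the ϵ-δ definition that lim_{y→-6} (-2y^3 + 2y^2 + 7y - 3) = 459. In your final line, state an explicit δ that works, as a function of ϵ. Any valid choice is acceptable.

δ = min(2, ϵ/317)

Fix ϵ > 0. We want δ > 0 such that 0 < |y + 6| < δ implies |(-2y^3 + 2y^2 + 7y - 3) − 459| < ϵ.
(-2y^3 + 2y^2 + 7y - 3) − 459 = -2y^3 + 2y^2 + 7y - 462 = (y + 6)(-2y^2 + 14y - 77).
So |(-2y^3 + 2y^2 + 7y - 3) − 459| = |y + 6|·|-2y^2 + 14y - 77|.
Assume first that |y + 6| < 2, so |y| < 8. Then |-2y^2 + 14y - 77| ≤ 2·8^2 + 14·8 + 77 = 317.
Hence |(-2y^3 + 2y^2 + 7y - 3) − 459| ≤ 317|y + 6| < ϵ provided |y + 6| < ϵ/317.
Choosing δ = min(2, ϵ/317) ensures both conditions, hence |(-2y^3 + 2y^2 + 7y - 3) − 459| < ϵ.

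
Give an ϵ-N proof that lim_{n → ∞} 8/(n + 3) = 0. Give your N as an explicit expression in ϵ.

Let ϵ > 0 be given. For n ≥ 1, |8/(n + 3) − 0| = 8/(n + 3) ≤ 8/n.
We need 8/n < ϵ, i.e. n > 8/ϵ.
Take N = 8/ϵ. If n > N then |8/(n + 3)| ≤ 8/n < ϵ.

N = 8/ϵ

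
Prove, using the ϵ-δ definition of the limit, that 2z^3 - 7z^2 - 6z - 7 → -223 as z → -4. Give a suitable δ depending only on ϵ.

δ = min(1, ϵ/179)

Let ϵ > 0 be given. We want δ > 0 such that 0 < |z + 4| < δ implies |(2z^3 - 7z^2 - 6z - 7) + 223| < ϵ.
(2z^3 - 7z^2 - 6z - 7) + 223 = 2z^3 - 7z^2 - 6z + 216 = (z + 4)(2z^2 - 15z + 54).
So |(2z^3 - 7z^2 - 6z - 7) + 223| = |z + 4|·|2z^2 - 15z + 54|.
Assume first that |z + 4| < 1, so |z| < 5. Then |2z^2 - 15z + 54| ≤ 2·5^2 + 15·5 + 54 = 179.
Hence |(2z^3 - 7z^2 - 6z - 7) + 223| ≤ 179|z + 4| < ϵ provided |z + 4| < ϵ/179.
Take δ = min(1, ϵ/179). Then 0 < |z + 4| < δ gives both |z + 4| < 1 and |z + 4| < ϵ/179, so |(2z^3 - 7z^2 - 6z - 7) + 223| < ϵ.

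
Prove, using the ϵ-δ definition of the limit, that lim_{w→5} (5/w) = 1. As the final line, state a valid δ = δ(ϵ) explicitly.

Fix ϵ > 0. We seek δ > 0 such that 0 < |w − 5| < δ implies |5/w − 1| < ϵ.
|5/w − 1| = 5·|5 − w|/(5·|w|) = 5|w − 5|/(5|w|).
Require δ ≤ 5/2 so that |w| > 5 − 5/2 = 5/2, hence 5|w| > 25/2.
Then |5/w − 1| < 5|w − 5|/(25/2), which is < ϵ when |w − 5| < (5/2)ϵ.
Take δ = min(5/2, (5/2)ϵ). Then 0 < |w − 5| < δ gives both |w − 5| < 5/2 and |w − 5| < (5/2)ϵ, so |5/w − 1| < ϵ.

δ = min(5/2, (5/2)ϵ)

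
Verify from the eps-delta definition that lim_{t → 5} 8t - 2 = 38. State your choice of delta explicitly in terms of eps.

delta = eps/8

Let eps > 0 be given. We need delta > 0 so that 0 < |t − 5| < delta implies |(8t - 2) − 38| < eps.
|(8t - 2) − 38| = |8t - 40| = 8|t − 5|.
Thus it suffices that |t − 5| < eps/8.
Take delta = eps/8. If 0 < |t − 5| < delta then |(8t - 2) − 38| = 8|t − 5| < 8·(eps/8) = eps.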